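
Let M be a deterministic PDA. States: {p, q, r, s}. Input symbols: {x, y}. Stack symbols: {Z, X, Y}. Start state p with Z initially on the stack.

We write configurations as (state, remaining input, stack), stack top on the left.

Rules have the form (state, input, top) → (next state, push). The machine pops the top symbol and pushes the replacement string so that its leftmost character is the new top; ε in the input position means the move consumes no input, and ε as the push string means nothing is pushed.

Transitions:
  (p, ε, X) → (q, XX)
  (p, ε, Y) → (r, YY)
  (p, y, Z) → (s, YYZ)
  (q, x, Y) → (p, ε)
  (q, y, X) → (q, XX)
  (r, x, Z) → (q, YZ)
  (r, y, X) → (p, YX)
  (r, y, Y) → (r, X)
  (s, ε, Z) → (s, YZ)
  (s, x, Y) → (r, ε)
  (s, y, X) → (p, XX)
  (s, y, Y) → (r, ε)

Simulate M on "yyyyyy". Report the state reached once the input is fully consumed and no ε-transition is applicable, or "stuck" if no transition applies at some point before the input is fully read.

(p, yyyyyy, Z) ⊢ (s, yyyyy, YYZ) ⊢ (r, yyyy, YZ) ⊢ (r, yyy, XZ) ⊢ (p, yy, YXZ) ⊢ (r, yy, YYXZ) ⊢ (r, y, XYXZ) ⊢ (p, ε, YXYXZ) ⊢ (r, ε, YYXYXZ)
All input consumed; M is in state r.

r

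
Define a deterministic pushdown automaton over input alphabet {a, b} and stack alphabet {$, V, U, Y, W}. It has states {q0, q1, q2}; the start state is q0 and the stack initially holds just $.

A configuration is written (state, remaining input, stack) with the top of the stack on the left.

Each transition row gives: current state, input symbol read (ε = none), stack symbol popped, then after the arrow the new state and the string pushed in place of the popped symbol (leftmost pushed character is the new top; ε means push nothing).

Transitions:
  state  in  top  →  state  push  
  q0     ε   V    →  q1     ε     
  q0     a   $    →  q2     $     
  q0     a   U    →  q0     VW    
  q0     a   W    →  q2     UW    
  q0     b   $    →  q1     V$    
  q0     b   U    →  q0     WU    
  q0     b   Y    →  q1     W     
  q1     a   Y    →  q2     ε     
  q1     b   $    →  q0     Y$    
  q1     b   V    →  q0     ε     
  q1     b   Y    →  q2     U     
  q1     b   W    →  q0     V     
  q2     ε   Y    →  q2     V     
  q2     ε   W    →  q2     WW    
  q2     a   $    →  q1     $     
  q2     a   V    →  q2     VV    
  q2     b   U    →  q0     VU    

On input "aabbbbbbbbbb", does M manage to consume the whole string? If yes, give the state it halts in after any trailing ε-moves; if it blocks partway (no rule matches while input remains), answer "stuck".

(q0, aabbbbbbbbbb, $) ⊢ (q2, abbbbbbbbbb, $) ⊢ (q1, bbbbbbbbbb, $) ⊢ (q0, bbbbbbbbb, Y$) ⊢ (q1, bbbbbbbb, W$) ⊢ (q0, bbbbbbb, V$) ⊢ (q1, bbbbbbb, $) ⊢ (q0, bbbbbb, Y$) ⊢ (q1, bbbbb, W$) ⊢ (q0, bbbb, V$) ⊢ (q1, bbbb, $) ⊢ (q0, bbb, Y$) ⊢ (q1, bb, W$) ⊢ (q0, b, V$) ⊢ (q1, b, $) ⊢ (q0, ε, Y$)
All input consumed; M is in state q0.

q0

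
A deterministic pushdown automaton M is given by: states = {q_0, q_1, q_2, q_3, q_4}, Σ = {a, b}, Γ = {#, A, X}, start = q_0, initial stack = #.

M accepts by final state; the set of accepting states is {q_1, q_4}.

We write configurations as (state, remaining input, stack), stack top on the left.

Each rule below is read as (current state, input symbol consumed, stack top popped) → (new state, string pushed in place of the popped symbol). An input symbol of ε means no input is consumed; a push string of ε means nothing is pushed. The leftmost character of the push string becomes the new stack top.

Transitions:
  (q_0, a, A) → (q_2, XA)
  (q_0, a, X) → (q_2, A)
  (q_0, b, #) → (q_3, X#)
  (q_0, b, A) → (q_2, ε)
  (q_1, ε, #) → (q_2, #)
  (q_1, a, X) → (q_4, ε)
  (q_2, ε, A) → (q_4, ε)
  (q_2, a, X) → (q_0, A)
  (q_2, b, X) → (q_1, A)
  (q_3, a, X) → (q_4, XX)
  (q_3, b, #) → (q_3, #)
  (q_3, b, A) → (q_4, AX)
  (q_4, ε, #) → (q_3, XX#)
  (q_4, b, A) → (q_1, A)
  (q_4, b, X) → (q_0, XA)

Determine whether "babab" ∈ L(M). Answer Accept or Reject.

Accept

(q_0, babab, #) ⊢ (q_3, abab, X#) ⊢ (q_4, bab, XX#) ⊢ (q_0, ab, XAX#) ⊢ (q_2, b, AAX#) ⊢ (q_4, b, AX#) ⊢ (q_1, ε, AX#)
All input consumed; state q_1 ∈ F.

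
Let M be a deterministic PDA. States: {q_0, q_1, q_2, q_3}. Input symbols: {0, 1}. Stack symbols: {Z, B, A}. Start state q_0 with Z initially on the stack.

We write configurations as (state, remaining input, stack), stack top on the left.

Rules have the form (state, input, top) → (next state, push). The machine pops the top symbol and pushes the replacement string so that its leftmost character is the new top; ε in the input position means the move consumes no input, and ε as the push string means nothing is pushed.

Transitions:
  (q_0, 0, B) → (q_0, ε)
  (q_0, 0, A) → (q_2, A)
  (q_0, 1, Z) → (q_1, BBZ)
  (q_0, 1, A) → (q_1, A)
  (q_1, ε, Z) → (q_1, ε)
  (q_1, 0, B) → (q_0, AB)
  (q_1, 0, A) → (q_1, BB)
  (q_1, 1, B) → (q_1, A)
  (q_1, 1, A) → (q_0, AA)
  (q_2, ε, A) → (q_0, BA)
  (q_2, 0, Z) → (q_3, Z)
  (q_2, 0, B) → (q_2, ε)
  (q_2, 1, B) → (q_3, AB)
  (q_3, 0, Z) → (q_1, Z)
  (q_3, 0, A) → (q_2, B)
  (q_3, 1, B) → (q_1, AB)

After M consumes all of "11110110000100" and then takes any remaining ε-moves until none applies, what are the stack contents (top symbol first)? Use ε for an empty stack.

(q_0, 11110110000100, Z)
  read 1, top Z: go to q_1, push BBZ → (q_1, 1110110000100, BBZ)
  read 1, top B: go to q_1, push A → (q_1, 110110000100, ABZ)
  read 1, top A: go to q_0, push AA → (q_0, 10110000100, AABZ)
  read 1, top A: go to q_1, push A → (q_1, 0110000100, AABZ)
  read 0, top A: go to q_1, push BB → (q_1, 110000100, BBABZ)
  read 1, top B: go to q_1, push A → (q_1, 10000100, ABABZ)
  read 1, top A: go to q_0, push AA → (q_0, 0000100, AABABZ)
  read 0, top A: go to q_2, push A → (q_2, 000100, AABABZ)
  ε-move, top A: go to q_0, push BA → (q_0, 000100, BAABABZ)
  read 0, top B: go to q_0, push ε → (q_0, 00100, AABABZ)
  read 0, top A: go to q_2, push A → (q_2, 0100, AABABZ)
  ε-move, top A: go to q_0, push BA → (q_0, 0100, BAABABZ)
  read 0, top B: go to q_0, push ε → (q_0, 100, AABABZ)
  read 1, top A: go to q_1, push A → (q_1, 00, AABABZ)
  read 0, top A: go to q_1, push BB → (q_1, 0, BBABABZ)
  read 0, top B: go to q_0, push AB → (q_0, ε, ABBABABZ)
All input consumed in state q_0 with stack ABBABABZ.

ABBABABZ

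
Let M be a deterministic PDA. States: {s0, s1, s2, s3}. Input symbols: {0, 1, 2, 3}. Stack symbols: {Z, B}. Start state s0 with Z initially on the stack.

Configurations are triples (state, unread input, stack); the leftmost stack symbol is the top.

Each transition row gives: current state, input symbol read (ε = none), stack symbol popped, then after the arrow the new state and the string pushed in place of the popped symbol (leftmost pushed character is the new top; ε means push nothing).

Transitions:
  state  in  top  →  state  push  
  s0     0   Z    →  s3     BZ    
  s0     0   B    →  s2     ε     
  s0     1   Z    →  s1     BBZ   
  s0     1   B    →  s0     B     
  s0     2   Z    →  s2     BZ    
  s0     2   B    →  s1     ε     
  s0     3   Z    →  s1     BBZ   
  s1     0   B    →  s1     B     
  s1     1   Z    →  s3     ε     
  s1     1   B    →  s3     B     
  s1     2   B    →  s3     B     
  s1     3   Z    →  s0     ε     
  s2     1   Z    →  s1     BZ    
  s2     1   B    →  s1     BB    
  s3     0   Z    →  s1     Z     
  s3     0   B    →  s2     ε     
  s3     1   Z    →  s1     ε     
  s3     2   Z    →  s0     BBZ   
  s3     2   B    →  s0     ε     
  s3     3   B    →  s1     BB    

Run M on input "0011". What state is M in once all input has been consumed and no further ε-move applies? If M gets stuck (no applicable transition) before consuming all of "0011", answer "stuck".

(s0, 0011, Z)
  read 0, top Z: go to s3, push BZ → (s3, 011, BZ)
  read 0, top B: go to s2, push ε → (s2, 11, Z)
  read 1, top Z: go to s1, push BZ → (s1, 1, BZ)
  read 1, top B: go to s3, push B → (s3, ε, BZ)
All input consumed; M is in state s3.

s3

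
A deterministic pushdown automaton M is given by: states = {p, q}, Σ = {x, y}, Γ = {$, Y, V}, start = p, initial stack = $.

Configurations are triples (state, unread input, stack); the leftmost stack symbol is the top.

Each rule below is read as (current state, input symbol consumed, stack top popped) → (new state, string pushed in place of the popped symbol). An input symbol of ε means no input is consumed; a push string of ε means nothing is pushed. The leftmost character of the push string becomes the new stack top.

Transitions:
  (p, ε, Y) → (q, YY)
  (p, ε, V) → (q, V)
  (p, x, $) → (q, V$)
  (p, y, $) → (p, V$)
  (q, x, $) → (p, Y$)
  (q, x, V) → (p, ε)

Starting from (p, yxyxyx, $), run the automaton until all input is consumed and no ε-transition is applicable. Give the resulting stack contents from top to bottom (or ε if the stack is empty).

(p, yxyxyx, $)
  read y, top $: go to p, push V$ → (p, xyxyx, V$)
  ε-move, top V: go to q, push V → (q, xyxyx, V$)
  read x, top V: go to p, push ε → (p, yxyx, $)
  read y, top $: go to p, push V$ → (p, xyx, V$)
  ε-move, top V: go to q, push V → (q, xyx, V$)
  read x, top V: go to p, push ε → (p, yx, $)
  read y, top $: go to p, push V$ → (p, x, V$)
  ε-move, top V: go to q, push V → (q, x, V$)
  read x, top V: go to p, push ε → (p, ε, $)
All input consumed in state p with stack $.

$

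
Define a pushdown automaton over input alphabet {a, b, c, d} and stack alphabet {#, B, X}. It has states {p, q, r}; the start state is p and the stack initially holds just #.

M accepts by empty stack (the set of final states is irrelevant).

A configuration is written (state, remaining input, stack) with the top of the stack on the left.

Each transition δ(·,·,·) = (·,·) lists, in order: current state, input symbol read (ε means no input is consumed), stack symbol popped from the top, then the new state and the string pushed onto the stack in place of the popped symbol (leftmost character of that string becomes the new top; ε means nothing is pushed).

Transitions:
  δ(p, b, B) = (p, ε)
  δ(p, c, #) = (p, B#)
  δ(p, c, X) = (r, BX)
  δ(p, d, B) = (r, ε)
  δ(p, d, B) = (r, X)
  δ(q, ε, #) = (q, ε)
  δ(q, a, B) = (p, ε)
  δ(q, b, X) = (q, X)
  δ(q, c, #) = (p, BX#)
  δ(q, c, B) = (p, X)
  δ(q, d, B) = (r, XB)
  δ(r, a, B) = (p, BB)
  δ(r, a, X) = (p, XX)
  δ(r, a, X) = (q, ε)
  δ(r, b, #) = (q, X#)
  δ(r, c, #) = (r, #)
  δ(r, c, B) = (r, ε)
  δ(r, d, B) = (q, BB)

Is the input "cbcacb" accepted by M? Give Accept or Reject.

No computation consumes all input and empties the stack.

Reject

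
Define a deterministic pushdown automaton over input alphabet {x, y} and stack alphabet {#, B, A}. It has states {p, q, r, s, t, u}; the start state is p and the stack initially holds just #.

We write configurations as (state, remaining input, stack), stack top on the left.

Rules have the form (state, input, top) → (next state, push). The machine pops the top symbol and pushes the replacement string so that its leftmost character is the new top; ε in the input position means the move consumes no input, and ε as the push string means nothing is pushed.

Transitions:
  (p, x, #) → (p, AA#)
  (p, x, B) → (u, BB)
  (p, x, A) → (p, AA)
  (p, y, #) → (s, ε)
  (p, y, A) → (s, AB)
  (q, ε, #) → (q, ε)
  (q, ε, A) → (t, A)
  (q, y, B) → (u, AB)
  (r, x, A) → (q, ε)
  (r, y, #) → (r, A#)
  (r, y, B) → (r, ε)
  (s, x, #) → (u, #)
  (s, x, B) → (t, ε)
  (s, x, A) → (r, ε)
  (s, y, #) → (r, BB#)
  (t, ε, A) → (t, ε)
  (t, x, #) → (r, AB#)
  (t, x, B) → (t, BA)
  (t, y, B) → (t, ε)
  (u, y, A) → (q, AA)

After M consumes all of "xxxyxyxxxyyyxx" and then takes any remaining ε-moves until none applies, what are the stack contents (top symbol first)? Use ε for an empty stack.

B#

(p, xxxyxyxxxyyyxx, #)
  read x, top #: go to p, push AA# → (p, xxyxyxxxyyyxx, AA#)
  read x, top A: go to p, push AA → (p, xyxyxxxyyyxx, AAA#)
  read x, top A: go to p, push AA → (p, yxyxxxyyyxx, AAAA#)
  read y, top A: go to s, push AB → (s, xyxxxyyyxx, ABAAA#)
  read x, top A: go to r, push ε → (r, yxxxyyyxx, BAAA#)
  read y, top B: go to r, push ε → (r, xxxyyyxx, AAA#)
  read x, top A: go to q, push ε → (q, xxyyyxx, AA#)
  ε-move, top A: go to t, push A → (t, xxyyyxx, AA#)
  ε-move, top A: go to t, push ε → (t, xxyyyxx, A#)
  ε-move, top A: go to t, push ε → (t, xxyyyxx, #)
  read x, top #: go to r, push AB# → (r, xyyyxx, AB#)
  read x, top A: go to q, push ε → (q, yyyxx, B#)
  read y, top B: go to u, push AB → (u, yyxx, AB#)
  read y, top A: go to q, push AA → (q, yxx, AAB#)
  ε-move, top A: go to t, push A → (t, yxx, AAB#)
  ε-move, top A: go to t, push ε → (t, yxx, AB#)
  ε-move, top A: go to t, push ε → (t, yxx, B#)
  read y, top B: go to t, push ε → (t, xx, #)
  read x, top #: go to r, push AB# → (r, x, AB#)
  read x, top A: go to q, push ε → (q, ε, B#)
All input consumed in state q with stack B#.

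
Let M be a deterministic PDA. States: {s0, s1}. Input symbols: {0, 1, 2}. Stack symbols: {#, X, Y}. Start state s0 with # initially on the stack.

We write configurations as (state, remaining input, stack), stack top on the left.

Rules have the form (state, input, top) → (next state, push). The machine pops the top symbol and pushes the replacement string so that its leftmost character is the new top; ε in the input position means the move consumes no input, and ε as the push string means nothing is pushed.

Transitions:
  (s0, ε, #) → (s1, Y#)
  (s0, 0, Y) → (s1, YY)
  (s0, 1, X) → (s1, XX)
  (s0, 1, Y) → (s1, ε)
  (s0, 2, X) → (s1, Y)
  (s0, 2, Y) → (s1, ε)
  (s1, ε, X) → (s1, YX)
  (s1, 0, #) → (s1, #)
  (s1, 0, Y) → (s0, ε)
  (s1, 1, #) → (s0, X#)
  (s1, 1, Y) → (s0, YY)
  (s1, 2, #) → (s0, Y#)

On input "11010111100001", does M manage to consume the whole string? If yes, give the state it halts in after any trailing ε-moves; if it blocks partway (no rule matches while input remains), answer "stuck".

s0

(s0, 11010111100001, #)
  ε-move, top #: go to s1, push Y# → (s1, 11010111100001, Y#)
  read 1, top Y: go to s0, push YY → (s0, 1010111100001, YY#)
  read 1, top Y: go to s1, push ε → (s1, 010111100001, Y#)
  read 0, top Y: go to s0, push ε → (s0, 10111100001, #)
  ε-move, top #: go to s1, push Y# → (s1, 10111100001, Y#)
  read 1, top Y: go to s0, push YY → (s0, 0111100001, YY#)
  read 0, top Y: go to s1, push YY → (s1, 111100001, YYY#)
  read 1, top Y: go to s0, push YY → (s0, 11100001, YYYY#)
  read 1, top Y: go to s1, push ε → (s1, 1100001, YYY#)
  read 1, top Y: go to s0, push YY → (s0, 100001, YYYY#)
  read 1, top Y: go to s1, push ε → (s1, 00001, YYY#)
  read 0, top Y: go to s0, push ε → (s0, 0001, YY#)
  read 0, top Y: go to s1, push YY → (s1, 001, YYY#)
  read 0, top Y: go to s0, push ε → (s0, 01, YY#)
  read 0, top Y: go to s1, push YY → (s1, 1, YYY#)
  read 1, top Y: go to s0, push YY → (s0, ε, YYYY#)
All input consumed; M is in state s0.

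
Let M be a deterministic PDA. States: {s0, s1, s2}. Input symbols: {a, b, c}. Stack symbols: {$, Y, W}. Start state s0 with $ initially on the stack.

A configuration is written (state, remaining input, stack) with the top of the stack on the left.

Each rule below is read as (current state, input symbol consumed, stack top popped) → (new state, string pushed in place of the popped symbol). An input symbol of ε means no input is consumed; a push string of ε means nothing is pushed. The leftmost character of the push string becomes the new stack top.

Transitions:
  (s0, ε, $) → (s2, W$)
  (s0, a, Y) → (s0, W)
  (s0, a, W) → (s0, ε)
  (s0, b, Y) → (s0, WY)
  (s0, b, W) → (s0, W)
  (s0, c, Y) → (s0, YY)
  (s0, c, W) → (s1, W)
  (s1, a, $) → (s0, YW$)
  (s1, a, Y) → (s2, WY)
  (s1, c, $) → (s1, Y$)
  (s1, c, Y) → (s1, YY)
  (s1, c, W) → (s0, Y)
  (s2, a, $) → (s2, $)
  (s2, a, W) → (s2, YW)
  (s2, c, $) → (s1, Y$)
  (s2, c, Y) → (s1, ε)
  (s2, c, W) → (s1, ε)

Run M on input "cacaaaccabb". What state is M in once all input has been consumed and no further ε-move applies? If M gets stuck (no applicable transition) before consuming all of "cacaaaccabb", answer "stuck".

(s0, cacaaaccabb, $)
  ε-move, top $: go to s2, push W$ → (s2, cacaaaccabb, W$)
  read c, top W: go to s1, push ε → (s1, acaaaccabb, $)
  read a, top $: go to s0, push YW$ → (s0, caaaccabb, YW$)
  read c, top Y: go to s0, push YY → (s0, aaaccabb, YYW$)
  read a, top Y: go to s0, push W → (s0, aaccabb, WYW$)
  read a, top W: go to s0, push ε → (s0, accabb, YW$)
  read a, top Y: go to s0, push W → (s0, ccabb, WW$)
  read c, top W: go to s1, push W → (s1, cabb, WW$)
  read c, top W: go to s0, push Y → (s0, abb, YW$)
  read a, top Y: go to s0, push W → (s0, bb, WW$)
  read b, top W: go to s0, push W → (s0, b, WW$)
  read b, top W: go to s0, push W → (s0, ε, WW$)
All input consumed; M is in state s0.

s0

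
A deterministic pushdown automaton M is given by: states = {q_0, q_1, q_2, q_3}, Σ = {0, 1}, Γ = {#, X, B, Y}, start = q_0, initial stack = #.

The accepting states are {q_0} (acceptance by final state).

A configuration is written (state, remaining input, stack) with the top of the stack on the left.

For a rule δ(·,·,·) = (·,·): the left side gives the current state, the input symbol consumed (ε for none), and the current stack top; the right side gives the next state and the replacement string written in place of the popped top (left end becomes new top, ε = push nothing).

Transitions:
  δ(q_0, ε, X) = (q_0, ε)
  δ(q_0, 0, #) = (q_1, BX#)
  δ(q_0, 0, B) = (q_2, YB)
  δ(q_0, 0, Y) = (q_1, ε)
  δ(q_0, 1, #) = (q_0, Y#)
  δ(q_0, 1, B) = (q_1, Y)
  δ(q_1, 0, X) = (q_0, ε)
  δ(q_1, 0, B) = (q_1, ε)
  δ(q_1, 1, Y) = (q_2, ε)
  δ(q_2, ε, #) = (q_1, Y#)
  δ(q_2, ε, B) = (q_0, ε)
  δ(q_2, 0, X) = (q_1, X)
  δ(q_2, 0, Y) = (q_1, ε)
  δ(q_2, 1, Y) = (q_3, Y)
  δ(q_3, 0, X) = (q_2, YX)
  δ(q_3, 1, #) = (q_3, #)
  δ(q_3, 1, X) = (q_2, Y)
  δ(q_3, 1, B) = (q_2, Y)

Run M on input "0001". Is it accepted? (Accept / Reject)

Accept

(q_0, 0001, #) ⊢ (q_1, 001, BX#) ⊢ (q_1, 01, X#) ⊢ (q_0, 1, #) ⊢ (q_0, ε, Y#)
All input consumed; state q_0 ∈ F.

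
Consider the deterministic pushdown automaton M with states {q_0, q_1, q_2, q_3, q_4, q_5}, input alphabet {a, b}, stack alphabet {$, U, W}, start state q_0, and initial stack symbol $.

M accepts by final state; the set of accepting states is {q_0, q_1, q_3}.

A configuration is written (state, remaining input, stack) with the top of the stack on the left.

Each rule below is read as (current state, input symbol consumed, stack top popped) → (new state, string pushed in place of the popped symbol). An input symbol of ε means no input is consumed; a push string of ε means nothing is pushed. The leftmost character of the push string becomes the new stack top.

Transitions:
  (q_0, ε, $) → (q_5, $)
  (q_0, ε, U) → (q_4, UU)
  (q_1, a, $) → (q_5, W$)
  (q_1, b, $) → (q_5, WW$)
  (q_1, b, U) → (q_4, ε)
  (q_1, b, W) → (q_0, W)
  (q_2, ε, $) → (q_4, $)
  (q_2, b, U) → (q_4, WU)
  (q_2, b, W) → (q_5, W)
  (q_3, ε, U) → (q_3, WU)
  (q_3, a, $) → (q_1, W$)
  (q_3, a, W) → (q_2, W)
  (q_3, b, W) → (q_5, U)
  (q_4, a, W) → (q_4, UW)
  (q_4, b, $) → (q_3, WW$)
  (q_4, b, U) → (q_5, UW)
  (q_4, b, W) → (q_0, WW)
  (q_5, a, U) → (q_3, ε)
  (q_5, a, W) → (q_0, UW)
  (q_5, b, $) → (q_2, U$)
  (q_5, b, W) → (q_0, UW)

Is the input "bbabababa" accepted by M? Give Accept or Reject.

(q_0, bbabababa, $)
  ε-move, top $: go to q_5, push $ → (q_5, bbabababa, $)
  read b, top $: go to q_2, push U$ → (q_2, babababa, U$)
  read b, top U: go to q_4, push WU → (q_4, abababa, WU$)
  read a, top W: go to q_4, push UW → (q_4, bababa, UWU$)
  read b, top U: go to q_5, push UW → (q_5, ababa, UWWU$)
  read a, top U: go to q_3, push ε → (q_3, baba, WWU$)
  read b, top W: go to q_5, push U → (q_5, aba, UWU$)
  read a, top U: go to q_3, push ε → (q_3, ba, WU$)
  read b, top W: go to q_5, push U → (q_5, a, UU$)
  read a, top U: go to q_3, push ε → (q_3, ε, U$)
All input consumed; state q_3 ∈ F.

Accept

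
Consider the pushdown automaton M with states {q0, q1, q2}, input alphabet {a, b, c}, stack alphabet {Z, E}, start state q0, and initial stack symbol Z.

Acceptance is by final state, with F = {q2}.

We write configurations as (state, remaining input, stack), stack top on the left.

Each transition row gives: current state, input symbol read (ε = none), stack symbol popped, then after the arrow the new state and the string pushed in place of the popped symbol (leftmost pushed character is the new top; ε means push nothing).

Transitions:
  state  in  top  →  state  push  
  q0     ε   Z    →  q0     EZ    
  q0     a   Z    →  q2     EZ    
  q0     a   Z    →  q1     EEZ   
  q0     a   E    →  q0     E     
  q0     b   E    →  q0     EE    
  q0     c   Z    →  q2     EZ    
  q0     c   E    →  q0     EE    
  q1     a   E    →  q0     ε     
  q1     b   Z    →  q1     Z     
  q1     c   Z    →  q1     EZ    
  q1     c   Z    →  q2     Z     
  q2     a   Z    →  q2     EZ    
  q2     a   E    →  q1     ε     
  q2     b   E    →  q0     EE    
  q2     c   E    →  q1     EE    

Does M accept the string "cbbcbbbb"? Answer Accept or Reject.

No computation consumes all input and reaches a final state.

Reject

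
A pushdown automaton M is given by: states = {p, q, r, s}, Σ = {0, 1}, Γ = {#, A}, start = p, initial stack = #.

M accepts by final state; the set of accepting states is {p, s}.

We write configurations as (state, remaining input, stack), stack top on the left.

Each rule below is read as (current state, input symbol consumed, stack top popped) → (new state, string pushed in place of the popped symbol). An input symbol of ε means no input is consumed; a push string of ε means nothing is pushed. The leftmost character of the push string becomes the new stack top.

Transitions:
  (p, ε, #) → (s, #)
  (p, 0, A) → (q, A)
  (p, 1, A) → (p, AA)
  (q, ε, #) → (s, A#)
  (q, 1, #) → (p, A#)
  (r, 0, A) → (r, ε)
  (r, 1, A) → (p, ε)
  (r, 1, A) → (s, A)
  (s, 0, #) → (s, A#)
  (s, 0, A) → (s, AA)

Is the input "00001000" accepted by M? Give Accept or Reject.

Reject

No computation consumes all input and reaches a final state.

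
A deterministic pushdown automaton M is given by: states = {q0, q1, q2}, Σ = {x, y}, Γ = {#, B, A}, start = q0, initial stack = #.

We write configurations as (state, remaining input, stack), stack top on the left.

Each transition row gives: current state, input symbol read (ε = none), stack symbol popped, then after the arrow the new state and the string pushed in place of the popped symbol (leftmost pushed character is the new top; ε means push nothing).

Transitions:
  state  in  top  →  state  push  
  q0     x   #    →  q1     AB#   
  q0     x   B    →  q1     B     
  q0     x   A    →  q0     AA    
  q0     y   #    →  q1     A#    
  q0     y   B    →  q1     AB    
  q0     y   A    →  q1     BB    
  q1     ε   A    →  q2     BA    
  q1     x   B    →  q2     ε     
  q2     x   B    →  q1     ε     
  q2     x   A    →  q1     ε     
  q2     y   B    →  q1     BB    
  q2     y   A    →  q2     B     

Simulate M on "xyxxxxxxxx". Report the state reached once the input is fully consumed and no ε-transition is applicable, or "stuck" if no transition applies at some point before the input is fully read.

q2

(q0, xyxxxxxxxx, #) ⊢ (q1, yxxxxxxxx, AB#) ⊢ (q2, yxxxxxxxx, BAB#) ⊢ (q1, xxxxxxxx, BBAB#) ⊢ (q2, xxxxxxx, BAB#) ⊢ (q1, xxxxxx, AB#) ⊢ (q2, xxxxxx, BAB#) ⊢ (q1, xxxxx, AB#) ⊢ (q2, xxxxx, BAB#) ⊢ (q1, xxxx, AB#) ⊢ (q2, xxxx, BAB#) ⊢ (q1, xxx, AB#) ⊢ (q2, xxx, BAB#) ⊢ (q1, xx, AB#) ⊢ (q2, xx, BAB#) ⊢ (q1, x, AB#) ⊢ (q2, x, BAB#) ⊢ (q1, ε, AB#) ⊢ (q2, ε, BAB#)
All input consumed; M is in state q2.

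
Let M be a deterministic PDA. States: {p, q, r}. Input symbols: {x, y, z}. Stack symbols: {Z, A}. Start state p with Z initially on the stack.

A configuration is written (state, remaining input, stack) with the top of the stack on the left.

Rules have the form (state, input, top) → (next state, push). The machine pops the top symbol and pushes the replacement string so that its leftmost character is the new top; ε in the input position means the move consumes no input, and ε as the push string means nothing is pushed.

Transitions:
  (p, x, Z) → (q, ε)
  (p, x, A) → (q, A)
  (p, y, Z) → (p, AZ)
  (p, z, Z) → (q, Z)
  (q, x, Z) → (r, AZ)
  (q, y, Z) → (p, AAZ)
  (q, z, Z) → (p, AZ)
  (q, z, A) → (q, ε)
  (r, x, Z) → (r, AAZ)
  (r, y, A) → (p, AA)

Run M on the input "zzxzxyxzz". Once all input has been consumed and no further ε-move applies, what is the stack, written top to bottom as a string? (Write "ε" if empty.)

(p, zzxzxyxzz, Z) ⊢ (q, zxzxyxzz, Z) ⊢ (p, xzxyxzz, AZ) ⊢ (q, zxyxzz, AZ) ⊢ (q, xyxzz, Z) ⊢ (r, yxzz, AZ) ⊢ (p, xzz, AAZ) ⊢ (q, zz, AAZ) ⊢ (q, z, AZ) ⊢ (q, ε, Z)
All input consumed in state q with stack Z.

Z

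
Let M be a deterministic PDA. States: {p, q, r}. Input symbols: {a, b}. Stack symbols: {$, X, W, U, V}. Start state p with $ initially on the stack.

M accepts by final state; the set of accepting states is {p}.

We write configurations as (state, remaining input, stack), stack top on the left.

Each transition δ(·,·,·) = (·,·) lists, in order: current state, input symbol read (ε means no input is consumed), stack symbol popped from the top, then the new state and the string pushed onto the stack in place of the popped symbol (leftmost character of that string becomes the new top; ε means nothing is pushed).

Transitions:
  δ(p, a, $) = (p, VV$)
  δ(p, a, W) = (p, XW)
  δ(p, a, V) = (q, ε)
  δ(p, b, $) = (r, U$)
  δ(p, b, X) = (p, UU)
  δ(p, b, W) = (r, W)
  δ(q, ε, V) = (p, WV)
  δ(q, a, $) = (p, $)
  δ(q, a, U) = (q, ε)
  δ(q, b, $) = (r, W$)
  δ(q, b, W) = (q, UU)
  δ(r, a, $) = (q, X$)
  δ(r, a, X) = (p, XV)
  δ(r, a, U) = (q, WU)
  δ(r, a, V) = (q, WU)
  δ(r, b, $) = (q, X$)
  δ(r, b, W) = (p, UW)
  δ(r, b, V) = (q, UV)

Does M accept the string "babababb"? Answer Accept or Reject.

Reject

(p, babababb, $)
  read b, top $: go to r, push U$ → (r, abababb, U$)
  read a, top U: go to q, push WU → (q, bababb, WU$)
  read b, top W: go to q, push UU → (q, ababb, UUU$)
  read a, top U: go to q, push ε → (q, babb, UU$)
No transition applies at (q, babb, UU$); input not fully consumed.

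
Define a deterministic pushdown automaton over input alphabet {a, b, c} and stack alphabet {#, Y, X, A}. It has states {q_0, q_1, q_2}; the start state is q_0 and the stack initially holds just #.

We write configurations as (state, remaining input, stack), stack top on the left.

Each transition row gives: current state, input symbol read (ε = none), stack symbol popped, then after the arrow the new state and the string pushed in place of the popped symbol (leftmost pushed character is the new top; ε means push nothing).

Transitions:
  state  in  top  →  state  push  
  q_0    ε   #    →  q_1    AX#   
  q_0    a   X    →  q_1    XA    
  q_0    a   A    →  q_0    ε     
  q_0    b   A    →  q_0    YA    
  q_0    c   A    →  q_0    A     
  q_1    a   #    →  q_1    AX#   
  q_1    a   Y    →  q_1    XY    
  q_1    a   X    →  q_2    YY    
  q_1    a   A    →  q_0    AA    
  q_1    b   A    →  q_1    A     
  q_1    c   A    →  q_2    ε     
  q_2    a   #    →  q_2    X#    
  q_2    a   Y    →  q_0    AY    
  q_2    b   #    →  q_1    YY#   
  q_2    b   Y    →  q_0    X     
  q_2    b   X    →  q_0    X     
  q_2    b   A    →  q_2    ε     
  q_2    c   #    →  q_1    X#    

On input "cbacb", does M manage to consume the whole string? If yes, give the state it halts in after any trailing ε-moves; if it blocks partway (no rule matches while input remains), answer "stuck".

stuck

(q_0, cbacb, #)
  ε-move, top #: go to q_1, push AX# → (q_1, cbacb, AX#)
  read c, top A: go to q_2, push ε → (q_2, bacb, X#)
  read b, top X: go to q_0, push X → (q_0, acb, X#)
  read a, top X: go to q_1, push XA → (q_1, cb, XA#)
No transition for (q_1, c, top X); M blocks with input cb remaining.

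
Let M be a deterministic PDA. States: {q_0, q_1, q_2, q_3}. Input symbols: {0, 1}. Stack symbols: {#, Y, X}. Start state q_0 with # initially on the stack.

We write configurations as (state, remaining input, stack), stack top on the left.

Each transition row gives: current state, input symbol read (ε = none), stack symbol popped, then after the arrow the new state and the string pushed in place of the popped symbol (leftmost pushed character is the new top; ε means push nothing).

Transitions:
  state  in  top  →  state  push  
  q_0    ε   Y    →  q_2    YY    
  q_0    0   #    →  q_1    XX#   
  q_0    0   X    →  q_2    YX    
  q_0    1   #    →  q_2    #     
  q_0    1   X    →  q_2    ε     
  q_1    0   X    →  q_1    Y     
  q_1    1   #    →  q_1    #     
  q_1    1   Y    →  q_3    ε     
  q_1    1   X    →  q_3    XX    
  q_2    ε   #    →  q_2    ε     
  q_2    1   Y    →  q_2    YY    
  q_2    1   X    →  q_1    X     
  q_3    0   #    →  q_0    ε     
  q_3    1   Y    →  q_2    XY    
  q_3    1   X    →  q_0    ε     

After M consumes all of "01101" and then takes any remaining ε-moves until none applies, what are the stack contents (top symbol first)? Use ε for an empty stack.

YYXX#

(q_0, 01101, #) ⊢ (q_1, 1101, XX#) ⊢ (q_3, 101, XXX#) ⊢ (q_0, 01, XX#) ⊢ (q_2, 1, YXX#) ⊢ (q_2, ε, YYXX#)
All input consumed in state q_2 with stack YYXX#.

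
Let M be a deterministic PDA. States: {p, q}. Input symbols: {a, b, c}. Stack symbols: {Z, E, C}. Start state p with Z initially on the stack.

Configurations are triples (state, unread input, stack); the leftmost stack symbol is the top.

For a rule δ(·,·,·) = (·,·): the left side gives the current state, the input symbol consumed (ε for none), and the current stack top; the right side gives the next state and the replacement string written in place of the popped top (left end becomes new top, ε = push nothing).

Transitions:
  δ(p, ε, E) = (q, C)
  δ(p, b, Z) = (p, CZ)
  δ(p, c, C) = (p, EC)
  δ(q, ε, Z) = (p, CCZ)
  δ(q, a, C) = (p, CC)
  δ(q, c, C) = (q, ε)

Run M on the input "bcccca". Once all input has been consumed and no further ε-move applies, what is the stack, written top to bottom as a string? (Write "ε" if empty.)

CCCCZ

(p, bcccca, Z)
  read b, top Z: go to p, push CZ → (p, cccca, CZ)
  read c, top C: go to p, push EC → (p, ccca, ECZ)
  ε-move, top E: go to q, push C → (q, ccca, CCZ)
  read c, top C: go to q, push ε → (q, cca, CZ)
  read c, top C: go to q, push ε → (q, ca, Z)
  ε-move, top Z: go to p, push CCZ → (p, ca, CCZ)
  read c, top C: go to p, push EC → (p, a, ECCZ)
  ε-move, top E: go to q, push C → (q, a, CCCZ)
  read a, top C: go to p, push CC → (p, ε, CCCCZ)
All input consumed in state p with stack CCCCZ.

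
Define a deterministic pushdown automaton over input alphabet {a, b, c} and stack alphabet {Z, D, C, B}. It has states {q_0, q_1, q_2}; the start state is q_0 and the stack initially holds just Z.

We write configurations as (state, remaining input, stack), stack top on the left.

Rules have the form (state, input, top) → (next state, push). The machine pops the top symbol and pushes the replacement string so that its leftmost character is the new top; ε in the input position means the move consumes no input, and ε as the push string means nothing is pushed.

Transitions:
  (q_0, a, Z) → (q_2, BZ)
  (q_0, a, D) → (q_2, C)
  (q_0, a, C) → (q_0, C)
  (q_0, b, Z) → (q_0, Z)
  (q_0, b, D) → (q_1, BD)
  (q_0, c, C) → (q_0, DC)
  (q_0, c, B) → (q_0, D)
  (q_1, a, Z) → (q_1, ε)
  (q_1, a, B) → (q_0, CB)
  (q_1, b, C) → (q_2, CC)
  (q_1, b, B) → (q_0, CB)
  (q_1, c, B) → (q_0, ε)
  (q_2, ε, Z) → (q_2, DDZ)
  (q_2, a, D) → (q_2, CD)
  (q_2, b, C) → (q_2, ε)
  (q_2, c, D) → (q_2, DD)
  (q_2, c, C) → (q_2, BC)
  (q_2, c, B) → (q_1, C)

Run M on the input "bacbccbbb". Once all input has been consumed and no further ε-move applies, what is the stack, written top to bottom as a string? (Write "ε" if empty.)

(q_0, bacbccbbb, Z) ⊢ (q_0, acbccbbb, Z) ⊢ (q_2, cbccbbb, BZ) ⊢ (q_1, bccbbb, CZ) ⊢ (q_2, ccbbb, CCZ) ⊢ (q_2, cbbb, BCCZ) ⊢ (q_1, bbb, CCCZ) ⊢ (q_2, bb, CCCCZ) ⊢ (q_2, b, CCCZ) ⊢ (q_2, ε, CCZ)
All input consumed in state q_2 with stack CCZ.

CCZ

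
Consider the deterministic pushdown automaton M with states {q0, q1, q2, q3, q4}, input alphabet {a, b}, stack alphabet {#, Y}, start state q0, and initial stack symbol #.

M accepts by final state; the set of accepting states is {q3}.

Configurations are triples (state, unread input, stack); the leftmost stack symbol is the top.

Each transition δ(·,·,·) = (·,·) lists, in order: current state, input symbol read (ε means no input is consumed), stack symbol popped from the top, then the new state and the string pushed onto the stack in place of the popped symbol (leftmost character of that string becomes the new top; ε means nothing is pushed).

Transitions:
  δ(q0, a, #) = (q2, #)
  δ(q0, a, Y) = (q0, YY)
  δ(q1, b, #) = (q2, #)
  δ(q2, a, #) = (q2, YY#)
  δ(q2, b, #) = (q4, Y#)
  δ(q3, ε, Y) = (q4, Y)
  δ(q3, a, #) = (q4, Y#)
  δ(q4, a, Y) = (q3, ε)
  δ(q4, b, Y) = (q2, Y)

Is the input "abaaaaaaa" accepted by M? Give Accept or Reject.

(q0, abaaaaaaa, #) ⊢ (q2, baaaaaaa, #) ⊢ (q4, aaaaaaa, Y#) ⊢ (q3, aaaaaa, #) ⊢ (q4, aaaaa, Y#) ⊢ (q3, aaaa, #) ⊢ (q4, aaa, Y#) ⊢ (q3, aa, #) ⊢ (q4, a, Y#) ⊢ (q3, ε, #)
All input consumed; state q3 ∈ F.

Accept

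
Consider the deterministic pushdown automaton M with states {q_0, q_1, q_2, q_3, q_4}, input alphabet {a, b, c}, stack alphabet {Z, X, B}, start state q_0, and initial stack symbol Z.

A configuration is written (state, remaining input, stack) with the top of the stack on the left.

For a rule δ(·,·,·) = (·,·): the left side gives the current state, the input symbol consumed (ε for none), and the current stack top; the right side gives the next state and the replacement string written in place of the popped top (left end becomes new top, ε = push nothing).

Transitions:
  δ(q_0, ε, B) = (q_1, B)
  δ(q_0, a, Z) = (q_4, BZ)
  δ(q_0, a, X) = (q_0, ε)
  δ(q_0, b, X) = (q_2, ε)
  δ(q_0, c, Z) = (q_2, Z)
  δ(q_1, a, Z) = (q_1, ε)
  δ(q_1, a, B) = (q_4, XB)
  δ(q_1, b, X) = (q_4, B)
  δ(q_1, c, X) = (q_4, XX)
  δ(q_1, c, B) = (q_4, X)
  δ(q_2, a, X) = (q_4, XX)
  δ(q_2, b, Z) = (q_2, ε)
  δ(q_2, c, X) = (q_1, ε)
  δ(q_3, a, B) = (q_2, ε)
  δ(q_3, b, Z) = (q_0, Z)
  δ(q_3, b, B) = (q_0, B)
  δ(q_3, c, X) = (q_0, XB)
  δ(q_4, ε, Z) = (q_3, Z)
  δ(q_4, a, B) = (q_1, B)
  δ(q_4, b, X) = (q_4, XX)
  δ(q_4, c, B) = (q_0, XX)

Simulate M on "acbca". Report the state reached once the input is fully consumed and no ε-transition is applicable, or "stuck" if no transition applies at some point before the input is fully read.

q_1

(q_0, acbca, Z)
  read a, top Z: go to q_4, push BZ → (q_4, cbca, BZ)
  read c, top B: go to q_0, push XX → (q_0, bca, XXZ)
  read b, top X: go to q_2, push ε → (q_2, ca, XZ)
  read c, top X: go to q_1, push ε → (q_1, a, Z)
  read a, top Z: go to q_1, push ε → (q_1, ε, ε)
All input consumed; M is in state q_1.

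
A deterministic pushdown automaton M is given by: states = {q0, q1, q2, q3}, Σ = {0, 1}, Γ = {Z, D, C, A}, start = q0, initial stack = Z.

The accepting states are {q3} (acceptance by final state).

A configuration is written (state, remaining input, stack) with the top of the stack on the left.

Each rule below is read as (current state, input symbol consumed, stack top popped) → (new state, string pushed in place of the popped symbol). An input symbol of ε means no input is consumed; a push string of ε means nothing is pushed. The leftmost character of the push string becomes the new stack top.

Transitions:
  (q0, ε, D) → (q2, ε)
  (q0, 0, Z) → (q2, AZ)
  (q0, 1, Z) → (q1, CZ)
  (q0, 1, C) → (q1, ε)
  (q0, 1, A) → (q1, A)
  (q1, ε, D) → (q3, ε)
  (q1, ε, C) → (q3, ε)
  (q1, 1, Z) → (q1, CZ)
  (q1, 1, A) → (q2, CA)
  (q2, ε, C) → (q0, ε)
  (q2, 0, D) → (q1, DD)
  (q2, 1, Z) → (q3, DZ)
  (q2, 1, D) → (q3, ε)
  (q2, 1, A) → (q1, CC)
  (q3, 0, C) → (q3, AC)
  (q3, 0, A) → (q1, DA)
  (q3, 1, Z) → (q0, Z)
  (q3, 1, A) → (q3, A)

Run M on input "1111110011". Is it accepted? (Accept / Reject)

Reject

(q0, 1111110011, Z)
  read 1, top Z: go to q1, push CZ → (q1, 111110011, CZ)
  ε-move, top C: go to q3, push ε → (q3, 111110011, Z)
  read 1, top Z: go to q0, push Z → (q0, 11110011, Z)
  read 1, top Z: go to q1, push CZ → (q1, 1110011, CZ)
  ε-move, top C: go to q3, push ε → (q3, 1110011, Z)
  read 1, top Z: go to q0, push Z → (q0, 110011, Z)
  read 1, top Z: go to q1, push CZ → (q1, 10011, CZ)
  ε-move, top C: go to q3, push ε → (q3, 10011, Z)
  read 1, top Z: go to q0, push Z → (q0, 0011, Z)
  read 0, top Z: go to q2, push AZ → (q2, 011, AZ)
No transition applies at (q2, 011, AZ); input not fully consumed.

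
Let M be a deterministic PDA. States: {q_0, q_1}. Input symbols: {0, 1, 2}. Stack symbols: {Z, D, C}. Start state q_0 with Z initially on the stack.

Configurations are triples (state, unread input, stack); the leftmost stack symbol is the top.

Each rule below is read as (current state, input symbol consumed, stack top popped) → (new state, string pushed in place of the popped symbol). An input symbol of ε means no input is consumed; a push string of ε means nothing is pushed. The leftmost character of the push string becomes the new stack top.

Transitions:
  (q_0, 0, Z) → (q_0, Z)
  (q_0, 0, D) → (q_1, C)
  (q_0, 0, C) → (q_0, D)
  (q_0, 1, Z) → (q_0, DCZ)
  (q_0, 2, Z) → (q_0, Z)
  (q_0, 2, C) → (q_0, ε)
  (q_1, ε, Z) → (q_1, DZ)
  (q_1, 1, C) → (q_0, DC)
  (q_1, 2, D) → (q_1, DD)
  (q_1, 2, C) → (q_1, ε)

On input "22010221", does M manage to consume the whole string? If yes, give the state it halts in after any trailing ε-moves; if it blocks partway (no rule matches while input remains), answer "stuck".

(q_0, 22010221, Z)
  read 2, top Z: go to q_0, push Z → (q_0, 2010221, Z)
  read 2, top Z: go to q_0, push Z → (q_0, 010221, Z)
  read 0, top Z: go to q_0, push Z → (q_0, 10221, Z)
  read 1, top Z: go to q_0, push DCZ → (q_0, 0221, DCZ)
  read 0, top D: go to q_1, push C → (q_1, 221, CCZ)
  read 2, top C: go to q_1, push ε → (q_1, 21, CZ)
  read 2, top C: go to q_1, push ε → (q_1, 1, Z)
  ε-move, top Z: go to q_1, push DZ → (q_1, 1, DZ)
No transition for (q_1, 1, top D); M blocks with input 1 remaining.

stuck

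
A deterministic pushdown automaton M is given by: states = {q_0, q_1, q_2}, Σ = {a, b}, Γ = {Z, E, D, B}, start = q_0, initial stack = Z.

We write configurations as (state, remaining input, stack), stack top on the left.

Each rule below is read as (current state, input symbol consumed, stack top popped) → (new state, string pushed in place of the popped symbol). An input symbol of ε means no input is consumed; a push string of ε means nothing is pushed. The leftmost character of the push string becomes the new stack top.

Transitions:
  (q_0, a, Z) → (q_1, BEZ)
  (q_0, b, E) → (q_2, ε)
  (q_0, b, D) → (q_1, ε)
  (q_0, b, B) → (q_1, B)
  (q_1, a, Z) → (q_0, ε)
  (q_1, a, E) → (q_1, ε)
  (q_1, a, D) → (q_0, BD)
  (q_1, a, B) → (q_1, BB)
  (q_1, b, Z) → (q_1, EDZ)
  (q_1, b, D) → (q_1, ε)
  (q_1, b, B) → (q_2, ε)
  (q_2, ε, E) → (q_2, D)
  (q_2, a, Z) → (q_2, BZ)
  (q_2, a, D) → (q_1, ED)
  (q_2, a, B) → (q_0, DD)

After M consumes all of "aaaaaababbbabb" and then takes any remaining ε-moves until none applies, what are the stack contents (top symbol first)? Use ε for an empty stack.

BBEZ

(q_0, aaaaaababbbabb, Z)
  read a, top Z: go to q_1, push BEZ → (q_1, aaaaababbbabb, BEZ)
  read a, top B: go to q_1, push BB → (q_1, aaaababbbabb, BBEZ)
  read a, top B: go to q_1, push BB → (q_1, aaababbbabb, BBBEZ)
  read a, top B: go to q_1, push BB → (q_1, aababbbabb, BBBBEZ)
  read a, top B: go to q_1, push BB → (q_1, ababbbabb, BBBBBEZ)
  read a, top B: go to q_1, push BB → (q_1, babbbabb, BBBBBBEZ)
  read b, top B: go to q_2, push ε → (q_2, abbbabb, BBBBBEZ)
  read a, top B: go to q_0, push DD → (q_0, bbbabb, DDBBBBEZ)
  read b, top D: go to q_1, push ε → (q_1, bbabb, DBBBBEZ)
  read b, top D: go to q_1, push ε → (q_1, babb, BBBBEZ)
  read b, top B: go to q_2, push ε → (q_2, abb, BBBEZ)
  read a, top B: go to q_0, push DD → (q_0, bb, DDBBEZ)
  read b, top D: go to q_1, push ε → (q_1, b, DBBEZ)
  read b, top D: go to q_1, push ε → (q_1, ε, BBEZ)
All input consumed in state q_1 with stack BBEZ.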